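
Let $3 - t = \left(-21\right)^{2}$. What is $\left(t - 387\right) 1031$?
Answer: $-850575$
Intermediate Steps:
$t = -438$ ($t = 3 - \left(-21\right)^{2} = 3 - 441 = -438$)
$\left(t - 387\right) 1031 = \left(-438 - 387\right) 1031 = \left(-825\right) 1031 = -850575$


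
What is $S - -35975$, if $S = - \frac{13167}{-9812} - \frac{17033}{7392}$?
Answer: $\frac{59300179297}{1648416} \approx 35974.0$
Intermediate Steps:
$S = - \frac{1586303}{1648416}$ ($S = \left(-13167\right) \left(- \frac{1}{9812}\right) - \frac{17033}{7392} = \frac{1197}{892} - \frac{17033}{7392} = - \frac{1586303}{1648416} \approx -0.96232$)
$S - -35975 = - \frac{1586303}{1648416} - -35975 = - \frac{1586303}{1648416} + 35975 = \frac{59300179297}{1648416}$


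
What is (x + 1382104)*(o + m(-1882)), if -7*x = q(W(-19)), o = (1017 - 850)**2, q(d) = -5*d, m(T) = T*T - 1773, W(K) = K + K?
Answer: 4931305509360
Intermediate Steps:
W(K) = 2*K
m(T) = -1773 + T**2 (m(T) = T**2 - 1773 = -1773 + T**2)
o = 27889 (o = 167**2 = 27889)
x = -190/7 (x = -(-5)*2*(-19)/7 = -(-5)*(-38)/7 = -1/7*190 = -190/7 ≈ -27.143)
(x + 1382104)*(o + m(-1882)) = (-190/7 + 1382104)*(27889 + (-1773 + (-1882)**2)) = 9674538*(27889 + (-1773 + 3541924))/7 = 9674538*(27889 + 3540151)/7 = (9674538/7)*3568040 = 4931305509360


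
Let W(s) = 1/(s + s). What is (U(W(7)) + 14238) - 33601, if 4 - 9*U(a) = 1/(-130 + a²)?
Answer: -4440046781/229311 ≈ -19363.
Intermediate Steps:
W(s) = 1/(2*s)
U(a) = 4/9 - 1/(9*(-130 + a²))
(U(W(7)) + 14238) - 33601 = ((-521 + 4*((½)/7)²)/(9*(-130 + ((½)/7)²)) + 14238) - 33601 = ((-521 + 4*((½)*(⅐))²)/(9*(-130 + ((½)*(⅐))²)) + 14238) - 33601 = ((-521 + 4*(1/14)²)/(9*(-130 + (1/14)²)) + 14238) - 33601 = ((-521 + 4*(1/196))/(9*(-130 + 1/196)) + 14238) - 33601 = ((-521 + 1/49)/(9*(-25479/196)) + 14238) - 33601 = ((⅑)*(-196/25479)*(-25528/49) + 14238) - 33601 = (102112/229311 + 14238) - 33601 = 3265032130/229311 - 33601 = -4440046781/229311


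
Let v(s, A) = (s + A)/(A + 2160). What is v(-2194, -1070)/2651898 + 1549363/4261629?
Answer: 21953561121101/60384960342195 ≈ 0.36356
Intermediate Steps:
v(s, A) = (A + s)/(2160 + A)
v(-2194, -1070)/2651898 + 1549363/4261629 = ((-1070 - 2194)/(2160 - 1070))/2651898 + 1549363/4261629 = (-3264/1090)*(1/2651898) + 1549363*(1/4261629) = ((1/1090)*(-3264))*(1/2651898) + 1549363/4261629 = -1632/545*1/2651898 + 1549363/4261629 = -16/14169455 + 1549363/4261629 = 21953561121101/60384960342195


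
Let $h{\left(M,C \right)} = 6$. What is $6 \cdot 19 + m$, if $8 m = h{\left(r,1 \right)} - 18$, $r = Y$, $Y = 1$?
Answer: $\frac{225}{2} \approx 112.5$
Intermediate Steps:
$r = 1$
$m = - \frac{3}{2}$ ($m = \frac{6 - 18}{8} = \frac{1}{8} \left(-12\right) = - \frac{3}{2} \approx -1.5$)
$6 \cdot 19 + m = 6 \cdot 19 - \frac{3}{2} = 114 - \frac{3}{2} = \frac{225}{2}$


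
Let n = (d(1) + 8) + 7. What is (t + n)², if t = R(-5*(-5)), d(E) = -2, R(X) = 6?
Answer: 361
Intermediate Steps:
n = 13 (n = (-2 + 8) + 7 = 6 + 7 = 13)
t = 6
(t + n)² = (6 + 13)² = 19² = 361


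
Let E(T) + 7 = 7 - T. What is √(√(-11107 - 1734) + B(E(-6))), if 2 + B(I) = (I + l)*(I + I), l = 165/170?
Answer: √(23596 + 289*I*√12841)/17 ≈ 10.519 + 5.3862*I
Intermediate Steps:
E(T) = -T (E(T) = -7 + (7 - T) = -T)
l = 33/34 (l = 165*(1/170) = 33/34 ≈ 0.97059)
B(I) = -2 + 2*I*(33/34 + I) (B(I) = -2 + (I + 33/34)*(I + I) = -2 + (33/34 + I)*(2*I) = -2 + 2*I*(33/34 + I))
√(√(-11107 - 1734) + B(E(-6))) = √(√(-11107 - 1734) + (-2 + 2*(-1*(-6))² + 33*(-1*(-6))/17)) = √(√(-12841) + (-2 + 2*6² + (33/17)*6)) = √(I*√12841 + (-2 + 2*36 + 198/17)) = √(I*√12841 + (-2 + 72 + 198/17)) = √(I*√12841 + 1388/17) = √(1388/17 + I*√12841)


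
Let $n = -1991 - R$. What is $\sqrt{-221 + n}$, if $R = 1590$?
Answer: $i \sqrt{3802} \approx 61.66 i$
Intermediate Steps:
$n = -3581$ ($n = -1991 - 1590 = -3581$)
$\sqrt{-221 + n} = \sqrt{-221 - 3581} = \sqrt{-3802} = i \sqrt{3802}$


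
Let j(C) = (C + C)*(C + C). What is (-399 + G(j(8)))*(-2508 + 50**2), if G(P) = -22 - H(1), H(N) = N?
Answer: 3376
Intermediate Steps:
j(C) = 4*C**2 (j(C) = (2*C)*(2*C) = 4*C**2)
G(P) = -23 (G(P) = -22 - 1*1 = -22 - 1 = -23)
(-399 + G(j(8)))*(-2508 + 50**2) = (-399 - 23)*(-2508 + 50**2) = -422*(-2508 + 2500) = -422*(-8) = 3376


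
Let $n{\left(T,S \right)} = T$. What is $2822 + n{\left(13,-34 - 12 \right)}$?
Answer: $2835$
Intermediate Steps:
$2822 + n{\left(13,-34 - 12 \right)} = 2822 + 13 = 2835$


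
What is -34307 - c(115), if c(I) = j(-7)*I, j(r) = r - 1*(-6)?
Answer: -34192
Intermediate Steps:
j(r) = 6 + r (j(r) = r + 6 = 6 + r)
c(I) = -I (c(I) = (6 - 7)*I = -I)
-34307 - c(115) = -34307 - (-1)*115 = -34307 - 1*(-115) = -34307 + 115 = -34192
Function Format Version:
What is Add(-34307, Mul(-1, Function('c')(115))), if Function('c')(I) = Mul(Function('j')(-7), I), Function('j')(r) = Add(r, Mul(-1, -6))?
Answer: -34192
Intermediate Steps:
Function('j')(r) = Add(6, r) (Function('j')(r) = Add(r, 6) = Add(6, r))
Function('c')(I) = Mul(-1, I) (Function('c')(I) = Mul(Add(6, -7), I) = Mul(-1, I))
Add(-34307, Mul(-1, Function('c')(115))) = Add(-34307, Mul(-1, Mul(-1, 115))) = Add(-34307, Mul(-1, -115)) = Add(-34307, 115) = -34192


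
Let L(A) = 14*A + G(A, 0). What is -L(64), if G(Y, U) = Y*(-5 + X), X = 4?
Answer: -832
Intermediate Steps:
G(Y, U) = -Y (G(Y, U) = Y*(-5 + 4) = Y*(-1) = -Y)
L(A) = 13*A (L(A) = 14*A - A = 13*A)
-L(64) = -13*64 = -1*832 = -832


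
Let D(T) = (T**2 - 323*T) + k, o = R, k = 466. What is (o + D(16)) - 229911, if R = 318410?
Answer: 84053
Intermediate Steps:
o = 318410
D(T) = 466 + T**2 - 323*T (D(T) = (T**2 - 323*T) + 466 = 466 + T**2 - 323*T)
(o + D(16)) - 229911 = (318410 + (466 + 16**2 - 323*16)) - 229911 = (318410 + (466 + 256 - 5168)) - 229911 = (318410 - 4446) - 229911 = 313964 - 229911 = 84053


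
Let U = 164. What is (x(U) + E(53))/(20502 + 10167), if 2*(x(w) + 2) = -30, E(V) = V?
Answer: 12/10223 ≈ 0.0011738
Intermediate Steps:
x(w) = -17 (x(w) = -2 + (½)*(-30) = -2 - 15 = -17)
(x(U) + E(53))/(20502 + 10167) = (-17 + 53)/(20502 + 10167) = 36/30669 = 36*(1/30669) = 12/10223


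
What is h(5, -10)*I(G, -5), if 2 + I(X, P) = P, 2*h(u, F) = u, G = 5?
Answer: -35/2 ≈ -17.500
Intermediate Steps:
h(u, F) = u/2
I(X, P) = -2 + P
h(5, -10)*I(G, -5) = ((1/2)*5)*(-2 - 5) = (5/2)*(-7) = -35/2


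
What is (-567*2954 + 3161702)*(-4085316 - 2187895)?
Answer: -9326909743424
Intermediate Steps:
(-567*2954 + 3161702)*(-4085316 - 2187895) = (-1674918 + 3161702)*(-6273211) = 1486784*(-6273211) = -9326909743424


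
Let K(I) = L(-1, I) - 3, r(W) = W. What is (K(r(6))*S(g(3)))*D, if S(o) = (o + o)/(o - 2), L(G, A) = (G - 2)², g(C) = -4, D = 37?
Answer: 296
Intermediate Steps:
L(G, A) = (-2 + G)²
S(o) = 2*o/(-2 + o) (S(o) = (2*o)/(-2 + o) = 2*o/(-2 + o))
K(I) = 6 (K(I) = (-2 - 1)² - 3 = (-3)² - 3 = 9 - 3 = 6)
(K(r(6))*S(g(3)))*D = (6*(2*(-4)/(-2 - 4)))*37 = (6*(2*(-4)/(-6)))*37 = (6*(2*(-4)*(-⅙)))*37 = (6*(4/3))*37 = 8*37 = 296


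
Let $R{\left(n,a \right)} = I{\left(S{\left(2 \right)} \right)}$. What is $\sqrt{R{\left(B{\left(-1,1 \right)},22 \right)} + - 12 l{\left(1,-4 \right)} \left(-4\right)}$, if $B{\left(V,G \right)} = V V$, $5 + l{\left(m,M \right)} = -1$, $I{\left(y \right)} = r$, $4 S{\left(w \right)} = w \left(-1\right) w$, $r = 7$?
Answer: $i \sqrt{281} \approx 16.763 i$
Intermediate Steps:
$S{\left(w \right)} = - \frac{w^{2}}{4}$ ($S{\left(w \right)} = \frac{w \left(-1\right) w}{4} = \frac{- w w}{4} = \frac{\left(-1\right) w^{2}}{4} = - \frac{w^{2}}{4}$)
$I{\left(y \right)} = 7$
$l{\left(m,M \right)} = -6$ ($l{\left(m,M \right)} = -5 - 1 = -6$)
$B{\left(V,G \right)} = V^{2}$
$R{\left(n,a \right)} = 7$
$\sqrt{R{\left(B{\left(-1,1 \right)},22 \right)} + - 12 l{\left(1,-4 \right)} \left(-4\right)} = \sqrt{7 + \left(-12\right) \left(-6\right) \left(-4\right)} = \sqrt{7 + 72 \left(-4\right)} = \sqrt{7 - 288} = \sqrt{-281} = i \sqrt{281}$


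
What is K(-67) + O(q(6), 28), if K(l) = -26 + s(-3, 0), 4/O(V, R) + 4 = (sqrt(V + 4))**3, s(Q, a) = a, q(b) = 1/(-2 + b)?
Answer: -100090/3889 + 544*sqrt(17)/3889 ≈ -25.160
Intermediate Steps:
O(V, R) = 4/(-4 + (4 + V)**(3/2)) (O(V, R) = 4/(-4 + (sqrt(V + 4))**3) = 4/(-4 + (sqrt(4 + V))**3) = 4/(-4 + (4 + V)**(3/2)))
K(l) = -26 (K(l) = -26 + 0 = -26)
K(-67) + O(q(6), 28) = -26 + 4/(-4 + (4 + 1/(-2 + 6))**(3/2)) = -26 + 4/(-4 + (4 + 1/4)**(3/2)) = -26 + 4/(-4 + (17/4)**(3/2)) = -26 + 4/(-4 + 17*sqrt(17)/8)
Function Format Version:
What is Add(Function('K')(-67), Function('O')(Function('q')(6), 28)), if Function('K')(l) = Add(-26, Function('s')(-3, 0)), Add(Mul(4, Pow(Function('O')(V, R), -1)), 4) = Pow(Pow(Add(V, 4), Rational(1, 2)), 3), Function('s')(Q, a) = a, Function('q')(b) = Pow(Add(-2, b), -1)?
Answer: Add(Rational(-100090, 3889), Mul(Rational(544, 3889), Pow(17, Rational(1, 2)))) ≈ -25.160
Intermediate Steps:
Function('O')(V, R) = Mul(4, Pow(Add(-4, Pow(Add(4, V), Rational(3, 2))), -1)) (Function('O')(V, R) = Mul(4, Pow(Add(-4, Pow(Pow(Add(V, 4), Rational(1, 2)), 3)), -1)) = Mul(4, Pow(Add(-4, Pow(Pow(Add(4, V), Rational(1, 2)), 3)), -1)) = Mul(4, Pow(Add(-4, Pow(Add(4, V), Rational(3, 2))), -1)))
Function('K')(l) = -26 (Function('K')(l) = Add(-26, 0) = -26)
Add(Function('K')(-67), Function('O')(Function('q')(6), 28)) = Add(-26, Mul(4, Pow(Add(-4, Pow(Add(4, Pow(Add(-2, 6), -1)), Rational(3, 2))), -1))) = Add(-26, Mul(4, Pow(Add(-4, Pow(Add(4, Pow(4, -1)), Rational(3, 2))), -1))) = Add(-26, Mul(4, Pow(Add(-4, Pow(Add(4, Rational(1, 4)), Rational(3, 2))), -1))) = Add(-26, Mul(4, Pow(Add(-4, Pow(Rational(17, 4), Rational(3, 2))), -1))) = Add(-26, Mul(4, Pow(Add(-4, Mul(Rational(17, 8), Pow(17, Rational(1, 2)))), -1)))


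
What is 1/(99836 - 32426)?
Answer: 1/67410 ≈ 1.4835e-5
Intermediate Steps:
1/(99836 - 32426) = 1/67410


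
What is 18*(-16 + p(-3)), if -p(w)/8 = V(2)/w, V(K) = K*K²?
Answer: 96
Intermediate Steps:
V(K) = K³
p(w) = -64/w (p(w) = -8*2³/w = -64/w)
18*(-16 + p(-3)) = 18*(-16 - 64/(-3)) = 18*(-16 - 64*(-⅓)) = 18*(-16 + 64/3) = 18*(16/3) = 96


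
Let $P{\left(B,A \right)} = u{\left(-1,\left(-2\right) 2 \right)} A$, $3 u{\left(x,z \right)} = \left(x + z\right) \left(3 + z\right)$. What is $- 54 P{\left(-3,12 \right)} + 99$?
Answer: $-981$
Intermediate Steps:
$u{\left(x,z \right)} = \frac{\left(3 + z\right) \left(x + z\right)}{3}$ ($u{\left(x,z \right)} = \frac{\left(x + z\right) \left(3 + z\right)}{3} = \frac{\left(3 + z\right) \left(x + z\right)}{3}$)
$P{\left(B,A \right)} = \frac{5 A}{3}$ ($P{\left(B,A \right)} = \left(-1 - 4 + \frac{\left(\left(-2\right) 2\right)^{2}}{3} + \frac{1}{3} \left(-1\right) \left(\left(-2\right) 2\right)\right) A = \left(-1 - 4 + \frac{\left(-4\right)^{2}}{3} + \frac{1}{3} \left(-1\right) \left(-4\right)\right) A = \left(-1 - 4 + \frac{1}{3} \cdot 16 + \frac{4}{3}\right) A = \left(-1 - 4 + \frac{16}{3} + \frac{4}{3}\right) A = \frac{5 A}{3}$)
$- 54 P{\left(-3,12 \right)} + 99 = - 54 \cdot \frac{5}{3} \cdot 12 + 99 = \left(-54\right) 20 + 99 = -1080 + 99 = -981$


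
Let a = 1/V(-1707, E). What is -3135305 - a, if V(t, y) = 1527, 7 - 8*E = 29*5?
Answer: -4787610736/1527 ≈ -3.1353e+6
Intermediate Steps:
E = -69/4 (E = 7/8 - 29*5/8 = 7/8 - 1/8*145 = 7/8 - 145/8 = -69/4 ≈ -17.250)
a = 1/1527 ≈ 0.00065488
-3135305 - a = -3135305 - 1*1/1527 = -3135305 - 1/1527 = -4787610736/1527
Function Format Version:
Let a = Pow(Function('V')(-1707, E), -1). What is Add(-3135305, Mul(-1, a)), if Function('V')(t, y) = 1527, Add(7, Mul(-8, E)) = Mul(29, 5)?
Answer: Rational(-4787610736, 1527) ≈ -3.1353e+6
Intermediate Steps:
E = Rational(-69, 4) (E = Add(Rational(7, 8), Mul(Rational(-1, 8), Mul(29, 5))) = Add(Rational(7, 8), Mul(Rational(-1, 8), 145)) = Add(Rational(7, 8), Rational(-145, 8)) = Rational(-69, 4) ≈ -17.250)
a = Rational(1, 1527) (a = Pow(1527, -1) = Rational(1, 1527) ≈ 0.00065488)
Add(-3135305, Mul(-1, a)) = Add(-3135305, Mul(-1, Rational(1, 1527))) = Add(-3135305, Rational(-1, 1527)) = Rational(-4787610736, 1527)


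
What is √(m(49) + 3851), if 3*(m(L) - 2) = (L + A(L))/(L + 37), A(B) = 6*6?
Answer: √256493022/258 ≈ 62.075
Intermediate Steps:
A(B) = 36
m(L) = 2 + (36 + L)/(3*(37 + L)) (m(L) = 2 + ((L + 36)/(L + 37))/3 = 2 + ((36 + L)/(37 + L))/3 = 2 + (36 + L)/(3*(37 + L)))
√(m(49) + 3851) = √((258 + 7*49)/(3*(37 + 49)) + 3851) = √((⅓)*(258 + 343)/86 + 3851) = √((⅓)*(1/86)*601 + 3851) = √(601/258 + 3851) = √(994159/258) = √256493022/258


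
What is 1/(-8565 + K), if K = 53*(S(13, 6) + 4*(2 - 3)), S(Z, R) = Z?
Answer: -1/8088 ≈ -0.00012364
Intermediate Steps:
K = 477 (K = 53*(13 + 4*(2 - 3)) = 53*(13 + 4*(-1)) = 53*(13 - 4) = 53*9 = 477)
1/(-8565 + K) = 1/(-8565 + 477) = 1/(-8088) = -1/8088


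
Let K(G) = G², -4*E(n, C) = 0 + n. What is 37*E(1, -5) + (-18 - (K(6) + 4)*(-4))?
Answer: 531/4 ≈ 132.75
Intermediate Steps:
E(n, C) = -n/4 (E(n, C) = -(0 + n)/4 = -n/4)
37*E(1, -5) + (-18 - (K(6) + 4)*(-4)) = 37*(-¼*1) + (-18 - (6² + 4)*(-4)) = 37*(-¼) + (-18 - (36 + 4)*(-4)) = -37/4 + (-18 - 40*(-4)) = -37/4 + (-18 - 1*(-160)) = -37/4 + (-18 + 160) = -37/4 + 142 = 531/4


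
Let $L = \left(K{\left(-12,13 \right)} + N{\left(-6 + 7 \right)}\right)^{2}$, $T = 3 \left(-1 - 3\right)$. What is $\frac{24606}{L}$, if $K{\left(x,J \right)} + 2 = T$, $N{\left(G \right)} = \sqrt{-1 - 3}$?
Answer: $\frac{73818}{625} + \frac{86121 i}{2500} \approx 118.11 + 34.448 i$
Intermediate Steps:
$N{\left(G \right)} = 2 i$ ($N{\left(G \right)} = \sqrt{-4} = 2 i$)
$T = -12$ ($T = 3 \left(-4\right) = -12$)
$K{\left(x,J \right)} = -14$ ($K{\left(x,J \right)} = -2 - 12 = -14$)
$L = \left(-14 + 2 i\right)^{2} \approx 192.0 - 56.0 i$
$\frac{24606}{L} = \frac{24606}{192 - 56 i} = 24606 \frac{192 + 56 i}{40000} = \frac{12303 \left(192 + 56 i\right)}{20000}$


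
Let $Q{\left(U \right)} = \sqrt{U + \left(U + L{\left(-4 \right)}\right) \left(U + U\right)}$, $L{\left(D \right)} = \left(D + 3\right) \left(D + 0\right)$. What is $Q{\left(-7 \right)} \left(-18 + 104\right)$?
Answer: $86 \sqrt{35} \approx 508.78$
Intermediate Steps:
$L{\left(D \right)} = D \left(3 + D\right)$ ($L{\left(D \right)} = \left(3 + D\right) D = D \left(3 + D\right)$)
$Q{\left(U \right)} = \sqrt{U + 2 U \left(4 + U\right)}$ ($Q{\left(U \right)} = \sqrt{U + \left(U - 4 \left(3 - 4\right)\right) \left(U + U\right)} = \sqrt{U + \left(U - -4\right) 2 U} = \sqrt{U + \left(U + 4\right) 2 U} = \sqrt{U + \left(4 + U\right) 2 U} = \sqrt{U + 2 U \left(4 + U\right)}$)
$Q{\left(-7 \right)} \left(-18 + 104\right) = \sqrt{- 7 \left(9 + 2 \left(-7\right)\right)} \left(-18 + 104\right) = \sqrt{- 7 \left(9 - 14\right)} 86 = \sqrt{\left(-7\right) \left(-5\right)} 86 = \sqrt{35} \cdot 86 = 86 \sqrt{35}$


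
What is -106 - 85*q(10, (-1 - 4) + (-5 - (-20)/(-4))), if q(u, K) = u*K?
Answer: 12644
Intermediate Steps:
q(u, K) = K*u
-106 - 85*q(10, (-1 - 4) + (-5 - (-20)/(-4))) = -106 - 85*((-1 - 4) + (-5 - (-20)/(-4)))*10 = -106 - 85*(-5 + (-5 - (-20)*(-1)/4))*10 = -106 - 85*(-5 + (-5 - 4*5/4))*10 = -106 - 85*(-5 + (-5 - 5))*10 = -106 - 85*(-5 - 10)*10 = -106 - (-1275)*10 = -106 - 85*(-150) = -106 + 12750 = 12644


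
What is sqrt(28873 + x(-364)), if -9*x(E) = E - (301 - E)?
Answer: sqrt(260886)/3 ≈ 170.26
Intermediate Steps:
x(E) = 301/9 - 2*E/9 (x(E) = -(E - (301 - E))/9 = -(E + (-301 + E))/9 = -(-301 + 2*E)/9 = 301/9 - 2*E/9)
sqrt(28873 + x(-364)) = sqrt(28873 + (301/9 - 2/9*(-364))) = sqrt(28873 + (301/9 + 728/9)) = sqrt(28873 + 343/3) = sqrt(86962/3) = sqrt(260886)/3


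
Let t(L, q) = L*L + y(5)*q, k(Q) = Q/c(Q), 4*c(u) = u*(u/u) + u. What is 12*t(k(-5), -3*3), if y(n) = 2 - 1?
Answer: -60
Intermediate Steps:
y(n) = 1
c(u) = u/2 (c(u) = (u*(u/u) + u)/4 = (u*1 + u)/4 = (u + u)/4 = (2*u)/4 = u/2)
k(Q) = 2 (k(Q) = Q/((Q/2)) = Q*(2/Q) = 2)
t(L, q) = q + L² (t(L, q) = L*L + 1*q = L² + q = q + L²)
12*t(k(-5), -3*3) = 12*(-3*3 + 2²) = 12*(-9 + 4) = 12*(-5) = -60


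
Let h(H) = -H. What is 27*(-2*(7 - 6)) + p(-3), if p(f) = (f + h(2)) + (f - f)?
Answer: -59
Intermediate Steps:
p(f) = -2 + f (p(f) = (f - 1*2) + (f - f) = (f - 2) + 0 = (-2 + f) + 0 = -2 + f)
27*(-2*(7 - 6)) + p(-3) = 27*(-2*(7 - 6)) + (-2 - 3) = 27*(-2*1) - 5 = 27*(-2) - 5 = -54 - 5 = -59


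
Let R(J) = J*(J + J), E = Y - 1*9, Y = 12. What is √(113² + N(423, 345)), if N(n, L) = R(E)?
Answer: √12787 ≈ 113.08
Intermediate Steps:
E = 3 (E = 12 - 1*9 = 12 - 9 = 3)
R(J) = 2*J² (R(J) = J*(2*J) = 2*J²)
N(n, L) = 18 (N(n, L) = 2*3² = 2*9 = 18)
√(113² + N(423, 345)) = √(113² + 18) = √(12769 + 18) = √12787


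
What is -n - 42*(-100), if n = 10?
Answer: 4190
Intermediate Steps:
-n - 42*(-100) = -1*10 - 42*(-100) = -10 + 4200 = 4190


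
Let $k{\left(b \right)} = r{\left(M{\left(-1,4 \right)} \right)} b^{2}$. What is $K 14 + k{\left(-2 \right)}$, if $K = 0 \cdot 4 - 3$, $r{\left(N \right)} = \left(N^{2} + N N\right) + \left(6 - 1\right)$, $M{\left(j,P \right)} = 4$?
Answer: $106$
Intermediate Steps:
$r{\left(N \right)} = 5 + 2 N^{2}$ ($r{\left(N \right)} = \left(N^{2} + N^{2}\right) + \left(6 - 1\right) = 2 N^{2} + 5 = 5 + 2 N^{2}$)
$k{\left(b \right)} = 37 b^{2}$ ($k{\left(b \right)} = \left(5 + 2 \cdot 4^{2}\right) b^{2} = \left(5 + 2 \cdot 16\right) b^{2} = \left(5 + 32\right) b^{2} = 37 b^{2}$)
$K = -3$ ($K = 0 - 3 = -3$)
$K 14 + k{\left(-2 \right)} = \left(-3\right) 14 + 37 \left(-2\right)^{2} = -42 + 37 \cdot 4 = -42 + 148 = 106$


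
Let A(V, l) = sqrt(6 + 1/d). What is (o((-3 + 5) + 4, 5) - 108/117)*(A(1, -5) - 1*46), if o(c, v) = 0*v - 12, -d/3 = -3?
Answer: 7728/13 - 56*sqrt(55)/13 ≈ 562.51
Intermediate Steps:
d = 9 (d = -3*(-3) = 9)
o(c, v) = -12 (o(c, v) = 0 - 12 = -12)
A(V, l) = sqrt(55)/3 (A(V, l) = sqrt(6 + 1/9) = sqrt(55/9) = sqrt(55)/3)
(o((-3 + 5) + 4, 5) - 108/117)*(A(1, -5) - 1*46) = (-12 - 108/117)*(sqrt(55)/3 - 1*46) = (-12 - 108*1/117)*(sqrt(55)/3 - 46) = (-12 - 12/13)*(-46 + sqrt(55)/3) = -168*(-46 + sqrt(55)/3)/13 = 7728/13 - 56*sqrt(55)/13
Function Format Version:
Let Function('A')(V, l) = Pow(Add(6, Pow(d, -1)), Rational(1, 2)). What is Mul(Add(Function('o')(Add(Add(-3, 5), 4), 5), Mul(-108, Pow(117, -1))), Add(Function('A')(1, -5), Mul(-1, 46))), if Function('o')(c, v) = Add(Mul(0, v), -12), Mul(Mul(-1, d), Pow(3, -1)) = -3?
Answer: Add(Rational(7728, 13), Mul(Rational(-56, 13), Pow(55, Rational(1, 2)))) ≈ 562.51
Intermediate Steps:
d = 9 (d = Mul(-3, -3) = 9)
Function('o')(c, v) = -12 (Function('o')(c, v) = Add(0, -12) = -12)
Function('A')(V, l) = Mul(Rational(1, 3), Pow(55, Rational(1, 2))) (Function('A')(V, l) = Pow(Add(6, Pow(9, -1)), Rational(1, 2)) = Pow(Add(6, Rational(1, 9)), Rational(1, 2)) = Pow(Rational(55, 9), Rational(1, 2)) = Mul(Rational(1, 3), Pow(55, Rational(1, 2))))
Mul(Add(Function('o')(Add(Add(-3, 5), 4), 5), Mul(-108, Pow(117, -1))), Add(Function('A')(1, -5), Mul(-1, 46))) = Mul(Add(-12, Mul(-108, Pow(117, -1))), Add(Mul(Rational(1, 3), Pow(55, Rational(1, 2))), Mul(-1, 46))) = Mul(Add(-12, Mul(-108, Rational(1, 117))), Add(Mul(Rational(1, 3), Pow(55, Rational(1, 2))), -46)) = Mul(Add(-12, Rational(-12, 13)), Add(-46, Mul(Rational(1, 3), Pow(55, Rational(1, 2))))) = Mul(Rational(-168, 13), Add(-46, Mul(Rational(1, 3), Pow(55, Rational(1, 2))))) = Add(Rational(7728, 13), Mul(Rational(-56, 13), Pow(55, Rational(1, 2))))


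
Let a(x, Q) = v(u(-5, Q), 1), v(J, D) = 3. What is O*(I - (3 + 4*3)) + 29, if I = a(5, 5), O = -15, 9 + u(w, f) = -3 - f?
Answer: 209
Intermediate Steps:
u(w, f) = -12 - f (u(w, f) = -9 + (-3 - f) = -12 - f)
a(x, Q) = 3
I = 3
O*(I - (3 + 4*3)) + 29 = -15*(3 - (3 + 4*3)) + 29 = -15*(3 - (3 + 12)) + 29 = -15*(3 - 1*15) + 29 = -15*(3 - 15) + 29 = -15*(-12) + 29 = 180 + 29 = 209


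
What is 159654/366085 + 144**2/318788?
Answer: 14621729478/29175876245 ≈ 0.50116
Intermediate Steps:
159654/366085 + 144**2/318788 = 159654*(1/366085) + 20736*(1/318788) = 159654/366085 + 5184/79697 = 14621729478/29175876245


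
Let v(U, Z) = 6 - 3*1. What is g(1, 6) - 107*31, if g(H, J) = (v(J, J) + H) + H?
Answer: -3312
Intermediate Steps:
v(U, Z) = 3 (v(U, Z) = 6 - 3 = 3)
g(H, J) = 3 + 2*H (g(H, J) = (3 + H) + H = 3 + 2*H)
g(1, 6) - 107*31 = (3 + 2*1) - 107*31 = (3 + 2) - 3317 = 5 - 3317 = -3312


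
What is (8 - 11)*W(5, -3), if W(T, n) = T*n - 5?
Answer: 60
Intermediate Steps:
W(T, n) = -5 + T*n
(8 - 11)*W(5, -3) = (8 - 11)*(-5 + 5*(-3)) = -3*(-5 - 15) = -3*(-20) = 60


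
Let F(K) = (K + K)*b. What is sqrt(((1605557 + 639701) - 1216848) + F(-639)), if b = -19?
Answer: 2*sqrt(263173) ≈ 1026.0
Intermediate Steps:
F(K) = -38*K (F(K) = (K + K)*(-19) = (2*K)*(-19) = -38*K)
sqrt(((1605557 + 639701) - 1216848) + F(-639)) = sqrt(((1605557 + 639701) - 1216848) - 38*(-639)) = sqrt((2245258 - 1216848) + 24282) = sqrt(1028410 + 24282) = sqrt(1052692) = 2*sqrt(263173)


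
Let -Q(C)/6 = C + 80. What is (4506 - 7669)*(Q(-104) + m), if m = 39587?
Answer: -125669153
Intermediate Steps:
Q(C) = -480 - 6*C (Q(C) = -6*(C + 80) = -6*(80 + C) = -480 - 6*C)
(4506 - 7669)*(Q(-104) + m) = (4506 - 7669)*((-480 - 6*(-104)) + 39587) = -3163*((-480 + 624) + 39587) = -3163*(144 + 39587) = -3163*39731 = -125669153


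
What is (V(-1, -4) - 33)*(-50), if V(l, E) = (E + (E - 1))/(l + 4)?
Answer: 1800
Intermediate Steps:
V(l, E) = (-1 + 2*E)/(4 + l) (V(l, E) = (E + (-1 + E))/(4 + l) = (-1 + 2*E)/(4 + l))
(V(-1, -4) - 33)*(-50) = ((-1 + 2*(-4))/(4 - 1) - 33)*(-50) = ((-1 - 8)/3 - 33)*(-50) = ((⅓)*(-9) - 33)*(-50) = (-3 - 33)*(-50) = -36*(-50) = 1800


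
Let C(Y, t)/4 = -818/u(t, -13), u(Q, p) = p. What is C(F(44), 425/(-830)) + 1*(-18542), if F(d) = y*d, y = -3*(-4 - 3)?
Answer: -237774/13 ≈ -18290.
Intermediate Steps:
y = 21 (y = -3*(-7) = 21)
F(d) = 21*d
C(Y, t) = 3272/13 (C(Y, t) = 4*(-818/(-13)) = 4*(-818*(-1/13)) = 4*(818/13) = 3272/13)
C(F(44), 425/(-830)) + 1*(-18542) = 3272/13 + 1*(-18542) = 3272/13 - 18542 = -237774/13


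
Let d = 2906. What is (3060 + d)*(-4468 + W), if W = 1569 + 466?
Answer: -14515278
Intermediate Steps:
W = 2035
(3060 + d)*(-4468 + W) = (3060 + 2906)*(-4468 + 2035) = 5966*(-2433) = -14515278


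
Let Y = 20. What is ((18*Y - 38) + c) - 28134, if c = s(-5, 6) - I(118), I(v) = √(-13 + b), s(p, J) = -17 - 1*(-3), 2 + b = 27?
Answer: -27826 - 2*√3 ≈ -27829.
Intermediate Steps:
b = 25 (b = -2 + 27 = 25)
s(p, J) = -14 (s(p, J) = -17 + 3 = -14)
I(v) = 2*√3 (I(v) = √(-13 + 25) = √12 = 2*√3)
c = -14 - 2*√3 ≈ -17.464
((18*Y - 38) + c) - 28134 = ((18*20 - 38) + (-14 - 2*√3)) - 28134 = ((360 - 38) + (-14 - 2*√3)) - 28134 = (322 + (-14 - 2*√3)) - 28134 = (308 - 2*√3) - 28134 = -27826 - 2*√3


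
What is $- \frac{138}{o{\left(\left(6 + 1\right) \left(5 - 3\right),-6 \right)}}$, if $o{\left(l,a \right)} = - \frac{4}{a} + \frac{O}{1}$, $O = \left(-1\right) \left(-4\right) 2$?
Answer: $- \frac{207}{13} \approx -15.923$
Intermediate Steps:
$O = 8$ ($O = 4 \cdot 2 = 8$)
$o{\left(l,a \right)} = 8 - \frac{4}{a}$ ($o{\left(l,a \right)} = - \frac{4}{a} + \frac{8}{1} = - \frac{4}{a} + 8 \cdot 1 = - \frac{4}{a} + 8 = 8 - \frac{4}{a}$)
$- \frac{138}{o{\left(\left(6 + 1\right) \left(5 - 3\right),-6 \right)}} = - \frac{138}{8 - \frac{4}{-6}} = - \frac{138}{8 - - \frac{2}{3}} = - \frac{138}{8 + \frac{2}{3}} = - \frac{138}{\frac{26}{3}} = \left(-138\right) \frac{3}{26} = - \frac{207}{13}$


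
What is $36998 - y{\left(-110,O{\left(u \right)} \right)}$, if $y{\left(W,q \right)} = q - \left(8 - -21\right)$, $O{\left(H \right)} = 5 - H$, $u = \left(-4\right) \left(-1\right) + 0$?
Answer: $37026$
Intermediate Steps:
$u = 4$ ($u = 4 + 0 = 4$)
$y{\left(W,q \right)} = -29 + q$ ($y{\left(W,q \right)} = q - \left(8 + 21\right) = q - 29 = -29 + q$)
$36998 - y{\left(-110,O{\left(u \right)} \right)} = 36998 - \left(-29 + \left(5 - 4\right)\right) = 36998 - \left(-29 + 1\right) = 36998 - -28 = 36998 + 28 = 37026$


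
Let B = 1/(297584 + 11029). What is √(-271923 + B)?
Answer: I*√25898485952109174/308613 ≈ 521.46*I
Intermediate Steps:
B = 1/308613 ≈ 3.2403e-6
√(-271923 + B) = √(-271923 + 1/308613) = √(-83918972798/308613) = I*√25898485952109174/308613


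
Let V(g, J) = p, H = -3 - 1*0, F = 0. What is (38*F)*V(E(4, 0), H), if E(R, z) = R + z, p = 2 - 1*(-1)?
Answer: 0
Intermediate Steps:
p = 3 (p = 2 + 1 = 3)
H = -3 (H = -3 + 0 = -3)
V(g, J) = 3
(38*F)*V(E(4, 0), H) = (38*0)*3 = 0*3 = 0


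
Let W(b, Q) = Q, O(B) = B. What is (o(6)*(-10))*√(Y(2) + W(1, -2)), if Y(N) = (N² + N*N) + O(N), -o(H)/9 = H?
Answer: 1080*√2 ≈ 1527.4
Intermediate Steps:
o(H) = -9*H
Y(N) = N + 2*N² (Y(N) = (N² + N*N) + N = (N² + N²) + N = 2*N² + N = N + 2*N²)
(o(6)*(-10))*√(Y(2) + W(1, -2)) = (-9*6*(-10))*√(2*(1 + 2*2) - 2) = (-54*(-10))*√(2*(1 + 4) - 2) = 540*√(2*5 - 2) = 540*√(10 - 2) = 540*√8 = 540*(2*√2) = 1080*√2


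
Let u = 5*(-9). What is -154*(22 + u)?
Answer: 3542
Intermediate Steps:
u = -45
-154*(22 + u) = -154*(22 - 45) = -154*(-23) = 3542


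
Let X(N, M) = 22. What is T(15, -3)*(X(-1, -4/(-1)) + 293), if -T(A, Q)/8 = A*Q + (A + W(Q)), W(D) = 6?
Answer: 60480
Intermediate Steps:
T(A, Q) = -48 - 8*A - 8*A*Q (T(A, Q) = -8*(A*Q + (A + 6)) = -8*(A*Q + (6 + A)) = -8*(6 + A + A*Q) = -48 - 8*A - 8*A*Q)
T(15, -3)*(X(-1, -4/(-1)) + 293) = (-48 - 8*15 - 8*15*(-3))*(22 + 293) = (-48 - 120 + 360)*315 = 192*315 = 60480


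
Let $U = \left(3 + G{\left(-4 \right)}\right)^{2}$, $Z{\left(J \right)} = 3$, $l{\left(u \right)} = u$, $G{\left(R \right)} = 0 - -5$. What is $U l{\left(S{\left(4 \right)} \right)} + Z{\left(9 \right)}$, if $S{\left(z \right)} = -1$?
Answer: $-61$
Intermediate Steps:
$G{\left(R \right)} = 5$ ($G{\left(R \right)} = 0 + 5 = 5$)
$U = 64$ ($U = \left(3 + 5\right)^{2} = 8^{2} = 64$)
$U l{\left(S{\left(4 \right)} \right)} + Z{\left(9 \right)} = 64 \left(-1\right) + 3 = -64 + 3 = -61$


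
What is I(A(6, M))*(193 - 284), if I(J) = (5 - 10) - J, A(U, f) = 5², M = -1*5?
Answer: 2730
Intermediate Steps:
M = -5
A(U, f) = 25
I(J) = -5 - J
I(A(6, M))*(193 - 284) = (-5 - 1*25)*(193 - 284) = (-5 - 25)*(-91) = -30*(-91) = 2730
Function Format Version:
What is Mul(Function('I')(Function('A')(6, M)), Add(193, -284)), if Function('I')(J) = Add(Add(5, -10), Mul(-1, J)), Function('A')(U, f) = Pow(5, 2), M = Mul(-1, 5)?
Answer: 2730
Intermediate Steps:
M = -5
Function('A')(U, f) = 25
Function('I')(J) = Add(-5, Mul(-1, J))
Mul(Function('I')(Function('A')(6, M)), Add(193, -284)) = Mul(Add(-5, Mul(-1, 25)), Add(193, -284)) = Mul(Add(-5, -25), -91) = Mul(-30, -91) = 2730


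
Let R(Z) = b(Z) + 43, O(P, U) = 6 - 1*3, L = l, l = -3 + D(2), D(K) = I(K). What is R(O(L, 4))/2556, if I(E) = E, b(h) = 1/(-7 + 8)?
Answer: 11/639 ≈ 0.017214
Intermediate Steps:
b(h) = 1 (b(h) = 1/1 = 1)
D(K) = K
l = -1 (l = -3 + 2 = -1)
L = -1
O(P, U) = 3 (O(P, U) = 6 - 3 = 3)
R(Z) = 44 (R(Z) = 1 + 43 = 44)
R(O(L, 4))/2556 = 44/2556 = 44*(1/2556) = 11/639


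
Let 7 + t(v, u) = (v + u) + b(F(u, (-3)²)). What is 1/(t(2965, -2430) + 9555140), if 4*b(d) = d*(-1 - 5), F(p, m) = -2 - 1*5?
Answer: 2/19111357 ≈ 1.0465e-7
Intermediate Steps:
F(p, m) = -7 (F(p, m) = -2 - 5 = -7)
b(d) = -3*d/2 (b(d) = (d*(-1 - 5))/4 = (d*(-6))/4 = (-6*d)/4 = -3*d/2)
t(v, u) = 7/2 + u + v (t(v, u) = -7 + ((v + u) - 3/2*(-7)) = -7 + ((u + v) + 21/2) = -7 + (21/2 + u + v) = 7/2 + u + v)
1/(t(2965, -2430) + 9555140) = 1/((7/2 - 2430 + 2965) + 9555140) = 1/(1077/2 + 9555140) = 1/(19111357/2) = 2/19111357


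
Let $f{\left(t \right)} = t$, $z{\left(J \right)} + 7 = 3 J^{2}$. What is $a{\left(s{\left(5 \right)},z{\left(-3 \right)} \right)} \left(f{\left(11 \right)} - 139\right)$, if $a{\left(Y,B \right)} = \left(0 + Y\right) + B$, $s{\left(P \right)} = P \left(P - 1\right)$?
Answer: $-5120$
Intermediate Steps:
$s{\left(P \right)} = P \left(-1 + P\right)$
$z{\left(J \right)} = -7 + 3 J^{2}$
$a{\left(Y,B \right)} = B + Y$ ($a{\left(Y,B \right)} = Y + B = B + Y$)
$a{\left(s{\left(5 \right)},z{\left(-3 \right)} \right)} \left(f{\left(11 \right)} - 139\right) = \left(\left(-7 + 3 \left(-3\right)^{2}\right) + 5 \left(-1 + 5\right)\right) \left(11 - 139\right) = \left(\left(-7 + 3 \cdot 9\right) + 5 \cdot 4\right) \left(-128\right) = \left(\left(-7 + 27\right) + 20\right) \left(-128\right) = \left(20 + 20\right) \left(-128\right) = 40 \left(-128\right) = -5120$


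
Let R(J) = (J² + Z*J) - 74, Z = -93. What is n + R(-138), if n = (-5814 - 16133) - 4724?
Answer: 5133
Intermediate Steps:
R(J) = -74 + J² - 93*J (R(J) = (J² - 93*J) - 74 = -74 + J² - 93*J)
n = -26671 (n = -21947 - 4724 = -26671)
n + R(-138) = -26671 + (-74 + (-138)² - 93*(-138)) = -26671 + (-74 + 19044 + 12834) = -26671 + 31804 = 5133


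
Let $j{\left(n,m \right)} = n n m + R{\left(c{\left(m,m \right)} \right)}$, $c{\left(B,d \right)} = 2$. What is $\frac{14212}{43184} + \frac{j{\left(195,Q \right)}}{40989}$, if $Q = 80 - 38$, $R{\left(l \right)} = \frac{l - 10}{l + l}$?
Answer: $\frac{17387364125}{442517244} \approx 39.292$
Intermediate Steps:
$R{\left(l \right)} = \frac{-10 + l}{2 l}$
$Q = 42$ ($Q = 80 - 38 = 42$)
$j{\left(n,m \right)} = -2 + m n^{2}$ ($j{\left(n,m \right)} = n n m + \frac{-10 + 2}{2 \cdot 2} = n^{2} m + \frac{1}{2} \cdot \frac{1}{2} \left(-8\right) = m n^{2} - 2 = -2 + m n^{2}$)
$\frac{14212}{43184} + \frac{j{\left(195,Q \right)}}{40989} = \frac{14212}{43184} + \frac{-2 + 42 \cdot 195^{2}}{40989} = 14212 \cdot \frac{1}{43184} + \left(-2 + 42 \cdot 38025\right) \frac{1}{40989} = \frac{3553}{10796} + \left(-2 + 1597050\right) \frac{1}{40989} = \frac{3553}{10796} + 1597048 \cdot \frac{1}{40989} = \frac{3553}{10796} + \frac{1597048}{40989} = \frac{17387364125}{442517244}$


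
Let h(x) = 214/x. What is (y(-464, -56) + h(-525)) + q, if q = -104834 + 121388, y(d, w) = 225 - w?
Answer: 8838161/525 ≈ 16835.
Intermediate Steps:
q = 16554
(y(-464, -56) + h(-525)) + q = ((225 - 1*(-56)) + 214/(-525)) + 16554 = ((225 + 56) + 214*(-1/525)) + 16554 = (281 - 214/525) + 16554 = 147311/525 + 16554 = 8838161/525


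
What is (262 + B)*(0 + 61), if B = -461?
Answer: -12139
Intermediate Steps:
(262 + B)*(0 + 61) = (262 - 461)*(0 + 61) = -199*61 = -12139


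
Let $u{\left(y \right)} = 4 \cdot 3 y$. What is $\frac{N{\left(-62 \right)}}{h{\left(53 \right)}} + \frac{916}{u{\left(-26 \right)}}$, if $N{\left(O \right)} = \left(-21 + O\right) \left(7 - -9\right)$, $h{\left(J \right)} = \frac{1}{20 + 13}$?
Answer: $- \frac{3418501}{78} \approx -43827.0$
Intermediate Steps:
$h{\left(J \right)} = \frac{1}{33}$
$N{\left(O \right)} = -336 + 16 O$ ($N{\left(O \right)} = \left(-21 + O\right) \left(7 + \left(-2 + 11\right)\right) = \left(-21 + O\right) \left(7 + 9\right) = \left(-21 + O\right) 16 = -336 + 16 O$)
$u{\left(y \right)} = 12 y$
$\frac{N{\left(-62 \right)}}{h{\left(53 \right)}} + \frac{916}{u{\left(-26 \right)}} = \left(-336 + 16 \left(-62\right)\right) \frac{1}{\frac{1}{33}} + \frac{916}{12 \left(-26\right)} = \left(-336 - 992\right) 33 + \frac{916}{-312} = \left(-1328\right) 33 + 916 \left(- \frac{1}{312}\right) = -43824 - \frac{229}{78} = - \frac{3418501}{78}$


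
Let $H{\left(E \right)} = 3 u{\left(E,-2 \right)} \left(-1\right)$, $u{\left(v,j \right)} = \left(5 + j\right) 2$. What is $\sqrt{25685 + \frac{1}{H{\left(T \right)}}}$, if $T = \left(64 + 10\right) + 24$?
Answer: $\frac{\sqrt{924658}}{6} \approx 160.27$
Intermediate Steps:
$u{\left(v,j \right)} = 10 + 2 j$
$T = 98$ ($T = 74 + 24 = 98$)
$H{\left(E \right)} = -18$ ($H{\left(E \right)} = 3 \left(10 + 2 \left(-2\right)\right) \left(-1\right) = 3 \left(10 - 4\right) \left(-1\right) = 3 \cdot 6 \left(-1\right) = 18 \left(-1\right) = -18$)
$\sqrt{25685 + \frac{1}{H{\left(T \right)}}} = \sqrt{25685 + \frac{1}{-18}} = \sqrt{25685 - \frac{1}{18}} = \sqrt{\frac{462329}{18}} = \frac{\sqrt{924658}}{6}$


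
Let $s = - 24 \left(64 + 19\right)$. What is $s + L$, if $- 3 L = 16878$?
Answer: $-7618$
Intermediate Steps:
$L = -5626$ ($L = \left(- \frac{1}{3}\right) 16878 = -5626$)
$s = -1992$ ($s = \left(-24\right) 83 = -1992$)
$s + L = -1992 - 5626 = -7618$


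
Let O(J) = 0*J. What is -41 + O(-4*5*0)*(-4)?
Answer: -41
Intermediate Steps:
O(J) = 0
-41 + O(-4*5*0)*(-4) = -41 + 0*(-4) = -41 + 0 = -41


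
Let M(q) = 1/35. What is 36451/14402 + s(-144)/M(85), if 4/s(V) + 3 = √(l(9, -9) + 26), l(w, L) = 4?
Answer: 324491/14402 + 20*√30/3 ≈ 59.046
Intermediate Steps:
s(V) = 4/(-3 + √30) (s(V) = 4/(-3 + √(4 + 26)) = 4/(-3 + √30))
M(q) = 1/35
36451/14402 + s(-144)/M(85) = 36451/14402 + (4/7 + 4*√30/21)/(1/35) = 36451*(1/14402) + (4/7 + 4*√30/21)*35 = 36451/14402 + (20 + 20*√30/3) = 324491/14402 + 20*√30/3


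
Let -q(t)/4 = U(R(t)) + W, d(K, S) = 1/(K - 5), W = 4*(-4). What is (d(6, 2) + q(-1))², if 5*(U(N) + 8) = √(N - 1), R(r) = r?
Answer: 235193/25 - 776*I*√2/5 ≈ 9407.7 - 219.49*I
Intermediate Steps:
W = -16
U(N) = -8 + √(-1 + N)/5 (U(N) = -8 + √(N - 1)/5 = -8 + √(-1 + N)/5)
d(K, S) = 1/(-5 + K)
q(t) = 96 - 4*√(-1 + t)/5 (q(t) = -4*((-8 + √(-1 + t)/5) - 16) = -4*(-24 + √(-1 + t)/5) = 96 - 4*√(-1 + t)/5)
(d(6, 2) + q(-1))² = (1/(-5 + 6) + (96 - 4*√(-1 - 1)/5))² = (1/1 + (96 - 4*I*√2/5))² = (1 + (96 - 4*I*√2/5))² = (97 - 4*I*√2/5)²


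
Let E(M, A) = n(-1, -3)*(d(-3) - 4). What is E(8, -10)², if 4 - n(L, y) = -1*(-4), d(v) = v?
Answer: 0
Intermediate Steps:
n(L, y) = 0 (n(L, y) = 4 - (-1)*(-4) = 4 - 1*4 = 4 - 4 = 0)
E(M, A) = 0 (E(M, A) = 0*(-3 - 4) = 0*(-7) = 0)
E(8, -10)² = 0² = 0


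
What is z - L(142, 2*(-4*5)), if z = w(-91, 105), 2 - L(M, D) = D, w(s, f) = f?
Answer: 63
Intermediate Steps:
L(M, D) = 2 - D
z = 105
z - L(142, 2*(-4*5)) = 105 - (2 - 2*(-4*5)) = 105 - (2 - 2*(-20)) = 105 - (2 - 1*(-40)) = 105 - (2 + 40) = 105 - 1*42 = 105 - 42 = 63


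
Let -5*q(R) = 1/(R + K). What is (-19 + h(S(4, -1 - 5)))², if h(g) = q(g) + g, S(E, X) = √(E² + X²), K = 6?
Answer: 327091/800 - 59803*√13/800 ≈ 139.34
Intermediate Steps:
q(R) = -1/(5*(6 + R)) (q(R) = -1/(5*(R + 6)) = -1/(5*(6 + R)))
h(g) = g - 1/(30 + 5*g) (h(g) = -1/(30 + 5*g) + g = g - 1/(30 + 5*g))
(-19 + h(S(4, -1 - 5)))² = (-19 + (-⅕ + √(4² + (-1 - 5)²)*(6 + √(4² + (-1 - 5)²)))/(6 + √(4² + (-1 - 5)²)))² = (-19 + (-⅕ + √(16 + (-6)²)*(6 + √(16 + (-6)²)))/(6 + √(16 + (-6)²)))² = (-19 + (-⅕ + √(16 + 36)*(6 + √(16 + 36)))/(6 + √(16 + 36)))² = (-19 + (-⅕ + √52*(6 + √52))/(6 + √52))² = (-19 + (-⅕ + (2*√13)*(6 + 2*√13))/(6 + 2*√13))² = (-19 + (-⅕ + 2*√13*(6 + 2*√13))/(6 + 2*√13))²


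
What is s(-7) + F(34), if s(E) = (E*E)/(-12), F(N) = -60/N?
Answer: -1193/204 ≈ -5.8480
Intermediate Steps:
s(E) = -E²/12 (s(E) = E²*(-1/12) = -E²/12)
s(-7) + F(34) = -1/12*(-7)² - 60/34 = -1/12*49 - 60*1/34 = -49/12 - 30/17 = -1193/204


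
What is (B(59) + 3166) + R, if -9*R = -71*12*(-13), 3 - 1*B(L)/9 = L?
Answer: 4294/3 ≈ 1431.3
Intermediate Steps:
B(L) = 27 - 9*L
R = -3692/3 (R = -(-71*12)*(-13)/9 = -(-284)*(-13)/3 = -⅑*11076 = -3692/3 ≈ -1230.7)
(B(59) + 3166) + R = ((27 - 9*59) + 3166) - 3692/3 = ((27 - 531) + 3166) - 3692/3 = (-504 + 3166) - 3692/3 = 2662 - 3692/3 = 4294/3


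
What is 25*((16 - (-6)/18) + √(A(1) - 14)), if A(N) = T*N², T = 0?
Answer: 1225/3 + 25*I*√14 ≈ 408.33 + 93.541*I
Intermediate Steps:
A(N) = 0 (A(N) = 0*N² = 0)
25*((16 - (-6)/18) + √(A(1) - 14)) = 25*((16 - (-6)/18) + √(0 - 14)) = 25*((16 - (-6)/18) + √(-14)) = 25*((16 - 1*(-⅓)) + I*√14) = 25*((16 + ⅓) + I*√14) = 25*(49/3 + I*√14) = 1225/3 + 25*I*√14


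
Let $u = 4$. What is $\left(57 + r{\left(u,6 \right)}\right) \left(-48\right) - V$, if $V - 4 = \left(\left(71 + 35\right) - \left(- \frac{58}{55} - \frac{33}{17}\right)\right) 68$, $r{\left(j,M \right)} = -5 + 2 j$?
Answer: $- \frac{566264}{55} \approx -10296.0$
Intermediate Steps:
$V = \frac{407864}{55}$ ($V = 4 + \left(\left(71 + 35\right) - \left(- \frac{58}{55} - \frac{33}{17}\right)\right) 68 = 4 + \left(106 - - \frac{2801}{935}\right) 68 = 4 + \left(106 + \left(\frac{58}{55} + \frac{33}{17}\right)\right) 68 = 4 + \left(106 + \frac{2801}{935}\right) 68 = 4 + \frac{101911}{935} \cdot 68 = 4 + \frac{407644}{55} = \frac{407864}{55} \approx 7415.7$)
$\left(57 + r{\left(u,6 \right)}\right) \left(-48\right) - V = \left(57 + \left(-5 + 2 \cdot 4\right)\right) \left(-48\right) - \frac{407864}{55} = \left(57 + \left(-5 + 8\right)\right) \left(-48\right) - \frac{407864}{55} = \left(57 + 3\right) \left(-48\right) - \frac{407864}{55} = 60 \left(-48\right) - \frac{407864}{55} = -2880 - \frac{407864}{55} = - \frac{566264}{55}$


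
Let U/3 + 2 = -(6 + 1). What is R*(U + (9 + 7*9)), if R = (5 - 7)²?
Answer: 180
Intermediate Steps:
R = 4 (R = (-2)² = 4)
U = -27 (U = -6 + 3*(-(6 + 1)) = -6 + 3*(-1*7) = -6 + 3*(-7) = -6 - 21 = -27)
R*(U + (9 + 7*9)) = 4*(-27 + (9 + 7*9)) = 4*(-27 + (9 + 63)) = 4*(-27 + 72) = 4*45 = 180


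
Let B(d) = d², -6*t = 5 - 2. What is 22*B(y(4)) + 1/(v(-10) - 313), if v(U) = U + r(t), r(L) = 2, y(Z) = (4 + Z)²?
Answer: 28925951/321 ≈ 90112.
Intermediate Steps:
t = -½ (t = -(5 - 2)/6 = -⅙*3 = -½ ≈ -0.50000)
v(U) = 2 + U (v(U) = U + 2 = 2 + U)
22*B(y(4)) + 1/(v(-10) - 313) = 22*((4 + 4)²)² + 1/((2 - 10) - 313) = 22*(8²)² + 1/(-8 - 313) = 22*64² + 1/(-321) = 22*4096 - 1/321 = 90112 - 1/321 = 28925951/321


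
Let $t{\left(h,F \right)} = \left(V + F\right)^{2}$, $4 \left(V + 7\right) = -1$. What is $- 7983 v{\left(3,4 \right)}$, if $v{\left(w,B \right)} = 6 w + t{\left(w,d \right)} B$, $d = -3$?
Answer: $- \frac{13994199}{4} \approx -3.4985 \cdot 10^{6}$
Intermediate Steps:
$V = - \frac{29}{4}$ ($V = -7 + \frac{1}{4} \left(-1\right) = -7 - \frac{1}{4} = - \frac{29}{4} \approx -7.25$)
$t{\left(h,F \right)} = \left(- \frac{29}{4} + F\right)^{2}$
$v{\left(w,B \right)} = 6 w + \frac{1681 B}{16}$ ($v{\left(w,B \right)} = 6 w + \frac{\left(-29 + 4 \left(-3\right)\right)^{2}}{16} B = 6 w + \frac{\left(-29 - 12\right)^{2}}{16} B = 6 w + \frac{\left(-41\right)^{2}}{16} B = 6 w + \frac{1}{16} \cdot 1681 B = 6 w + \frac{1681 B}{16}$)
$- 7983 v{\left(3,4 \right)} = - 7983 \left(6 \cdot 3 + \frac{1681}{16} \cdot 4\right) = - 7983 \left(18 + \frac{1681}{4}\right) = \left(-7983\right) \frac{1753}{4} = - \frac{13994199}{4}$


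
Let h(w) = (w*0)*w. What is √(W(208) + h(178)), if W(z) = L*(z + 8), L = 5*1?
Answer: 6*√30 ≈ 32.863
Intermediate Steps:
h(w) = 0 (h(w) = 0*w = 0)
L = 5
W(z) = 40 + 5*z (W(z) = 5*(z + 8) = 5*(8 + z) = 40 + 5*z)
√(W(208) + h(178)) = √((40 + 5*208) + 0) = √((40 + 1040) + 0) = √(1080 + 0) = √1080 = 6*√30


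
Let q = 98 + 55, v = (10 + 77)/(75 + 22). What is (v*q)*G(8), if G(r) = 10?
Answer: 133110/97 ≈ 1372.3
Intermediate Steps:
v = 87/97 ≈ 0.89691
q = 153
(v*q)*G(8) = ((87/97)*153)*10 = (13311/97)*10 = 133110/97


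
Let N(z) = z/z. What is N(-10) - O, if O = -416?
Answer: 417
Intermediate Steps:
N(z) = 1
N(-10) - O = 1 - 1*(-416) = 1 + 416 = 417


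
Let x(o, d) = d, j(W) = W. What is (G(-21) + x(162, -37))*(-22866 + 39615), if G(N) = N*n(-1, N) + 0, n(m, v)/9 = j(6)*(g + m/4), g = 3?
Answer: -105702939/2 ≈ -5.2851e+7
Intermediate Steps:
n(m, v) = 162 + 27*m/2 (n(m, v) = 9*(6*(3 + m/4)) = 9*(18 + 3*m/2) = 162 + 27*m/2)
G(N) = 297*N/2 (G(N) = N*(162 + (27/2)*(-1)) + 0 = N*(162 - 27/2) + 0 = N*(297/2) + 0 = 297*N/2 + 0 = 297*N/2)
(G(-21) + x(162, -37))*(-22866 + 39615) = ((297/2)*(-21) - 37)*(-22866 + 39615) = (-6237/2 - 37)*16749 = -6311/2*16749 = -105702939/2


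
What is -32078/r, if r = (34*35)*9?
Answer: -16039/5355 ≈ -2.9951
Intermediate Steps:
r = 10710 (r = 1190*9 = 10710)
-32078/r = -32078/10710 = -32078*1/10710 = -16039/5355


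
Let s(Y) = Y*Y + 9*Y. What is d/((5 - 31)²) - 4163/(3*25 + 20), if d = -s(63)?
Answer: -811277/16055 ≈ -50.531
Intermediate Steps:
s(Y) = Y² + 9*Y
d = -4536 (d = -63*(9 + 63) = -63*72 = -1*4536 = -4536)
d/((5 - 31)²) - 4163/(3*25 + 20) = -4536/(5 - 31)² - 4163/(3*25 + 20) = -4536/((-26)²) - 4163/(75 + 20) = -4536/676 - 4163/95 = -4536*1/676 - 4163*1/95 = -1134/169 - 4163/95 = -811277/16055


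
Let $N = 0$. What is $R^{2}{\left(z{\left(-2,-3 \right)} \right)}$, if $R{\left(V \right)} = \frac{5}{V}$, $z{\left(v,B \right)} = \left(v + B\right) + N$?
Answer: $1$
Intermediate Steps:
$z{\left(v,B \right)} = B + v$ ($z{\left(v,B \right)} = \left(v + B\right) + 0 = \left(B + v\right) + 0 = B + v$)
$R^{2}{\left(z{\left(-2,-3 \right)} \right)} = \left(\frac{5}{-3 - 2}\right)^{2} = \left(\frac{5}{-5}\right)^{2} = \left(5 \left(- \frac{1}{5}\right)\right)^{2} = \left(-1\right)^{2} = 1$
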